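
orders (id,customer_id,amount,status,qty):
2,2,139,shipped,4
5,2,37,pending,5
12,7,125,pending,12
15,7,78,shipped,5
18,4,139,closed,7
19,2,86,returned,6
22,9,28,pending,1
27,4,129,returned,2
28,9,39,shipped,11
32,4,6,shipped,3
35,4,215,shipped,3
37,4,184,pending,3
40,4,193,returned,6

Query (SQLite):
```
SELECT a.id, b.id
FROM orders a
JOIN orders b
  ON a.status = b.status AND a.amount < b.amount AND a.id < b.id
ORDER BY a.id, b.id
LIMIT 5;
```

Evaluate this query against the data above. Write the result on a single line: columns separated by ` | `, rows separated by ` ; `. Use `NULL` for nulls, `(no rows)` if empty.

2 | 35 ; 5 | 12 ; 5 | 37 ; 12 | 37 ; 15 | 35

Pairs (a,b) with same status, a.amount < b.amount, a.id < b.id.
status groups: closed:{18} pending:{5,12,22,37} returned:{19,27,40} shipped:{2,15,28,32,35}
Ordered by (a.id, b.id); first 5.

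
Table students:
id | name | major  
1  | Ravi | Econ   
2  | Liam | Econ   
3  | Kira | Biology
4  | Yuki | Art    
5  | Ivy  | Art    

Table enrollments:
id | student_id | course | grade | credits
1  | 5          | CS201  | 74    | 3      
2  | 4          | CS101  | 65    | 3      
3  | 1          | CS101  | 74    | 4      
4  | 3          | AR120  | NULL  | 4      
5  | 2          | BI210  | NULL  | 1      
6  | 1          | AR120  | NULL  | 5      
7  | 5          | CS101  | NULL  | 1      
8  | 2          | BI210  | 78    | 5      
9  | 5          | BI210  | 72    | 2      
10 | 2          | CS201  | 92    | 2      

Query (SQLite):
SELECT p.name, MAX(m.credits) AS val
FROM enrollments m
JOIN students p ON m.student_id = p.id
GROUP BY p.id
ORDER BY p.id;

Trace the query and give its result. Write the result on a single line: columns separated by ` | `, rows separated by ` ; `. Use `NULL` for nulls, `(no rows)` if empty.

Join each enrollments row to its students via student_id.
Group joined rows by students.id; compute MAX(m.credits) per group.
  1: ids {3, 6} → MAX(m.credits)=5
  2: ids {5, 8, 10} → MAX(m.credits)=5
  3: ids {4} → MAX(m.credits)=4
  4: ids {2} → MAX(m.credits)=3
  5: ids {1, 7, 9} → MAX(m.credits)=3

Ravi | 5 ; Liam | 5 ; Kira | 4 ; Yuki | 3 ; Ivy | 3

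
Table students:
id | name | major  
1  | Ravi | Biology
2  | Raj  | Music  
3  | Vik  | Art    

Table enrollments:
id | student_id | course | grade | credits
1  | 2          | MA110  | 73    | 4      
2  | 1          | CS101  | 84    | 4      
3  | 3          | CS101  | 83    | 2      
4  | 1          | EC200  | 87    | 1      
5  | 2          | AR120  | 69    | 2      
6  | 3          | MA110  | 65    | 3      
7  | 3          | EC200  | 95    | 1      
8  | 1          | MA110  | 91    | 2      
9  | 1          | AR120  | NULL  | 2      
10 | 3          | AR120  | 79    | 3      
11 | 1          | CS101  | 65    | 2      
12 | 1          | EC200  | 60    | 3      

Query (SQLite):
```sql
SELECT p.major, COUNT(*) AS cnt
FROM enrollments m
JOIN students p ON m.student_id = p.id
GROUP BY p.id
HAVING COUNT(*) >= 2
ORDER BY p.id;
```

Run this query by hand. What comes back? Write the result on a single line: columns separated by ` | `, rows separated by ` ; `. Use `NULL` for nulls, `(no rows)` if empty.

Join each enrollments row to its students via student_id.
Group joined rows by students.id; compute COUNT(*) per group.
HAVING: keep groups with count ≥ 2.
  1: ids {2, 4, 8, 9, 11, 12} → COUNT(*)=6
  2: ids {1, 5} → COUNT(*)=2
  3: ids {3, 6, 7, 10} → COUNT(*)=4

Biology | 6 ; Music | 2 ; Art | 4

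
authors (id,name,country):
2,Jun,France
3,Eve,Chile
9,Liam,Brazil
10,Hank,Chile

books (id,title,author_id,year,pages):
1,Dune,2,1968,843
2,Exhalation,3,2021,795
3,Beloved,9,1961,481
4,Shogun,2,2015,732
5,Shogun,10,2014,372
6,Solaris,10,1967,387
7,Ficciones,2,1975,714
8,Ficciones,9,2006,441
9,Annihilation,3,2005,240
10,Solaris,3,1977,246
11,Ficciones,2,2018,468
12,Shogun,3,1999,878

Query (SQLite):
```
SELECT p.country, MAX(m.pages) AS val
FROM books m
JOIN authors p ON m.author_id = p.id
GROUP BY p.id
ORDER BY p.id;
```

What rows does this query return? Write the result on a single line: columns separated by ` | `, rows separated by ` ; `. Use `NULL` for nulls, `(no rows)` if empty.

Join each books row to its authors via author_id.
Group joined rows by authors.id; compute MAX(m.pages) per group.
  2: ids {1, 4, 7, 11} → MAX(m.pages)=843
  3: ids {2, 9, 10, 12} → MAX(m.pages)=878
  9: ids {3, 8} → MAX(m.pages)=481
  10: ids {5, 6} → MAX(m.pages)=387

France | 843 ; Chile | 878 ; Brazil | 481 ; Chile | 387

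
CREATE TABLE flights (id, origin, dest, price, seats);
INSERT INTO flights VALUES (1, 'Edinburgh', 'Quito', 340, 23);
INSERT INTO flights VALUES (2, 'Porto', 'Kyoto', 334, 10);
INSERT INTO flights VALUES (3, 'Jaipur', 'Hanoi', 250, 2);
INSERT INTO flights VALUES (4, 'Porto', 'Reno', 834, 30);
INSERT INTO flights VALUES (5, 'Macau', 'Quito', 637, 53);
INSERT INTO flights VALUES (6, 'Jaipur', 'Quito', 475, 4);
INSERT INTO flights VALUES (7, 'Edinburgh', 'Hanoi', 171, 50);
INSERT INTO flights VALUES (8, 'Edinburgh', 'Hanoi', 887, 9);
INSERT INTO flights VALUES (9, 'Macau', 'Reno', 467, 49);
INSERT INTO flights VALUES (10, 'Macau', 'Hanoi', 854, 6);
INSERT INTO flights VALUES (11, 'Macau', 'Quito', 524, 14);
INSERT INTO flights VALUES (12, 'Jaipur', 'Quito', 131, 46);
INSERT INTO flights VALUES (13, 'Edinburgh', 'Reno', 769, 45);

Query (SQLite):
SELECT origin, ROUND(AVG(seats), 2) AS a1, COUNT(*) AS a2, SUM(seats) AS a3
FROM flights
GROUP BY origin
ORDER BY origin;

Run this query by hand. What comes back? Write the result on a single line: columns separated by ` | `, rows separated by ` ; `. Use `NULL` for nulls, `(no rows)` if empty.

Edinburgh | 31.75 | 4 | 127 ; Jaipur | 17.33 | 3 | 52 ; Macau | 30.5 | 4 | 122 ; Porto | 20 | 2 | 40

Group flights by origin.
Per group compute: ROUND(AVG(seats), 2), COUNT(*), SUM(seats).
  Edinburgh: ids {1, 7, 8, 13} → ROUND(AVG(seats), 2)=31.75, COUNT(*)=4, SUM(seats)=127
  Jaipur: ids {3, 6, 12} → ROUND(AVG(seats), 2)=17.33, COUNT(*)=3, SUM(seats)=52
  Macau: ids {5, 9, 10, 11} → ROUND(AVG(seats), 2)=30.5, COUNT(*)=4, SUM(seats)=122
  Porto: ids {2, 4} → ROUND(AVG(seats), 2)=20, COUNT(*)=2, SUM(seats)=40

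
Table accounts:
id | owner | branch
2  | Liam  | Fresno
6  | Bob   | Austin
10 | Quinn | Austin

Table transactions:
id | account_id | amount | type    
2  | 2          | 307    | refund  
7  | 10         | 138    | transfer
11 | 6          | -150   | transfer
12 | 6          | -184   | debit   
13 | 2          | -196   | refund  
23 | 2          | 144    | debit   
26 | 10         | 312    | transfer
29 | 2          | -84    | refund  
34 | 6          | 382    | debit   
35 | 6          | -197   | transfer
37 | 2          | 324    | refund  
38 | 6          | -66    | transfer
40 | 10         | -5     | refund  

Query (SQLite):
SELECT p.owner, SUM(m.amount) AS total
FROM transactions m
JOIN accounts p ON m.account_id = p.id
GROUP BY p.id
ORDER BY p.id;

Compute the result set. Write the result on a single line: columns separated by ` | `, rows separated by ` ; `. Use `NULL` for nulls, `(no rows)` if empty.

Join each transactions row to its accounts via account_id.
Group joined rows by accounts.id; compute SUM(m.amount) per group.
  2: ids {2, 13, 23, 29, 37} → SUM(m.amount)=495
  6: ids {11, 12, 34, 35, 38} → SUM(m.amount)=-215
  10: ids {7, 26, 40} → SUM(m.amount)=445

Liam | 495 ; Bob | -215 ; Quinn | 445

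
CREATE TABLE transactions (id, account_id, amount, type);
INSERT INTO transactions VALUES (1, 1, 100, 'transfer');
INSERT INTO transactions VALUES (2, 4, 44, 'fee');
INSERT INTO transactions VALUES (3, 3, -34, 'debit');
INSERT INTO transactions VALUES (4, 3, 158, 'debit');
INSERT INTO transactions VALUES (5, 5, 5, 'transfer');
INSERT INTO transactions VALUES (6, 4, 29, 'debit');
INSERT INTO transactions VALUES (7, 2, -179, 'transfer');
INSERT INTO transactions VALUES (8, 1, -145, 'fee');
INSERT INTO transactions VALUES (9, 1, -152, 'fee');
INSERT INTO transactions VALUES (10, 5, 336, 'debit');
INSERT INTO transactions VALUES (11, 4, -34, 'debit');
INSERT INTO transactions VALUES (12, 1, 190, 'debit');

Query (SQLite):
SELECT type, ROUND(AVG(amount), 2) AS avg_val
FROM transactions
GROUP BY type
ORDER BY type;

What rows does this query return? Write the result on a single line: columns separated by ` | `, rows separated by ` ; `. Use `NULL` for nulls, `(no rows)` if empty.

Partition transactions by type; compute ROUND(AVG(amount), 2) within each group.
  debit: ids {3, 4, 6, 10, 11, 12} → ROUND(AVG(amount), 2)=107.5
  fee: ids {2, 8, 9} → ROUND(AVG(amount), 2)=-84.33
  transfer: ids {1, 5, 7} → ROUND(AVG(amount), 2)=-24.67

debit | 107.5 ; fee | -84.33 ; transfer | -24.67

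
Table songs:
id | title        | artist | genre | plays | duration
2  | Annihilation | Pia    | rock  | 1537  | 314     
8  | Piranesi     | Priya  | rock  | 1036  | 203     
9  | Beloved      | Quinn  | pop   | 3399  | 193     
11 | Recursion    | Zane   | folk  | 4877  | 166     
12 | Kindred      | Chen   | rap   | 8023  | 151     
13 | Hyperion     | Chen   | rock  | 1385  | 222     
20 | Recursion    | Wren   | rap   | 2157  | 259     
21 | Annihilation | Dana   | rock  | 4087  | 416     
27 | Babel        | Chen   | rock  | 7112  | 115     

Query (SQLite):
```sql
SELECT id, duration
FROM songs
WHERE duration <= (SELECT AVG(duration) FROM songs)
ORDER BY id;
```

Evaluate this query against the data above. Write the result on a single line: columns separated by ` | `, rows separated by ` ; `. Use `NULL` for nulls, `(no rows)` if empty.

8 | 203 ; 9 | 193 ; 11 | 166 ; 12 | 151 ; 13 | 222 ; 27 | 115

Scalar subquery: AVG(duration) over all songs rows = 226.555556 (≈; comparison uses full precision).
Keep rows where duration <= that value.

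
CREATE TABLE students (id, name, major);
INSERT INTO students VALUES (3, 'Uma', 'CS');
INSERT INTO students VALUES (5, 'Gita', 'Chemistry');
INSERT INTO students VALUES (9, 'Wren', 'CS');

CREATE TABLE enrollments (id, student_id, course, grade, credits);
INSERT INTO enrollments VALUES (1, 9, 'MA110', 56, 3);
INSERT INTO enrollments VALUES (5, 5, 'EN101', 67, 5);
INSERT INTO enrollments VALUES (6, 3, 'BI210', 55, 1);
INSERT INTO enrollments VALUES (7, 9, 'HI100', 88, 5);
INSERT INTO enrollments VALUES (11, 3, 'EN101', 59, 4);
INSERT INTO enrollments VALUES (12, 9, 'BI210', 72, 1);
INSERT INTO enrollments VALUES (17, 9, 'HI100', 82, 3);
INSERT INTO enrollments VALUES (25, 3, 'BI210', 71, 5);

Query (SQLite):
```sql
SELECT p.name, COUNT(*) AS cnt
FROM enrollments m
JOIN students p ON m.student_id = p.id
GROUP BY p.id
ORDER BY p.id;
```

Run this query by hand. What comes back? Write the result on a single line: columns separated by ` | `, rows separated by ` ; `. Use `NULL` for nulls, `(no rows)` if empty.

Join each enrollments row to its students via student_id.
Group joined rows by students.id; compute COUNT(*) per group.
  3: ids {6, 11, 25} → COUNT(*)=3
  5: ids {5} → COUNT(*)=1
  9: ids {1, 7, 12, 17} → COUNT(*)=4

Uma | 3 ; Gita | 1 ; Wren | 4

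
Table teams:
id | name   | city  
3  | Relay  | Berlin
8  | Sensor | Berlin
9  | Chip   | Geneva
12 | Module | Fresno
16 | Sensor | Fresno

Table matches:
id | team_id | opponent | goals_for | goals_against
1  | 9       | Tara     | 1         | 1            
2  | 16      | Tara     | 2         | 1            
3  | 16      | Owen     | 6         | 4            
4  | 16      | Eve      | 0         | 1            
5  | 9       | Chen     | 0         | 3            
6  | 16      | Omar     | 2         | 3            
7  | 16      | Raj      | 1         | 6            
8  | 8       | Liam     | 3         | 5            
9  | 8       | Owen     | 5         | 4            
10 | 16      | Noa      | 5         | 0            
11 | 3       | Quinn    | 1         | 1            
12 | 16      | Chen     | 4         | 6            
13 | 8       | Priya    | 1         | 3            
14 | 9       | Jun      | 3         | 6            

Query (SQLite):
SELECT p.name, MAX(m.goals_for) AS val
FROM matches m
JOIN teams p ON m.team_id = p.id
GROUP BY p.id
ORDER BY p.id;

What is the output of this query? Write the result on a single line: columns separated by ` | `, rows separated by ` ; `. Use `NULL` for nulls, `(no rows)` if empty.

Relay | 1 ; Sensor | 5 ; Chip | 3 ; Sensor | 6

Join each matches row to its teams via team_id.
Group joined rows by teams.id; compute MAX(m.goals_for) per group.
  3: ids {11} → MAX(m.goals_for)=1
  8: ids {8, 9, 13} → MAX(m.goals_for)=5
  9: ids {1, 5, 14} → MAX(m.goals_for)=3
  16: ids {2, 3, 4, 6, 7, 10, 12} → MAX(m.goals_for)=6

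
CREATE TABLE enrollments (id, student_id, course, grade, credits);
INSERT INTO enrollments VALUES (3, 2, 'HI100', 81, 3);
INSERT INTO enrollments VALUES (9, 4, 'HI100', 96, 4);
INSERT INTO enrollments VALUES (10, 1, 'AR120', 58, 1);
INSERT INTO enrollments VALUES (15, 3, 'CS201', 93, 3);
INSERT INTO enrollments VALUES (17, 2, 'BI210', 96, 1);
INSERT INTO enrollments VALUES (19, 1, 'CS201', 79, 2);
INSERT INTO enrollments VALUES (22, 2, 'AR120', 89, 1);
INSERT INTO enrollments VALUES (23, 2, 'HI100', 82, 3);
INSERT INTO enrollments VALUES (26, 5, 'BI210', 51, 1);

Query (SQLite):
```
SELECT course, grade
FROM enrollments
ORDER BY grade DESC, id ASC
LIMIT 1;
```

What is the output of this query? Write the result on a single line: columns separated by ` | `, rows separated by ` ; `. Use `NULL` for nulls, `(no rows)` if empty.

HI100 | 96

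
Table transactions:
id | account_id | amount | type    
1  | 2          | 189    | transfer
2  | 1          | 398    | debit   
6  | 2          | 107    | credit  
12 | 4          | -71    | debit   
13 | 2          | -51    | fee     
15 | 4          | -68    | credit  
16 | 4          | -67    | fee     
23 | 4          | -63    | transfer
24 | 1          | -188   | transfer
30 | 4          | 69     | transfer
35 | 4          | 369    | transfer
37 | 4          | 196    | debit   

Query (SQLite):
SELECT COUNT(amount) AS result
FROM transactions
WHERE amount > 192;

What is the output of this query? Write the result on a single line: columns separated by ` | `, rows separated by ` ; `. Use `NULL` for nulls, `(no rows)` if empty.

3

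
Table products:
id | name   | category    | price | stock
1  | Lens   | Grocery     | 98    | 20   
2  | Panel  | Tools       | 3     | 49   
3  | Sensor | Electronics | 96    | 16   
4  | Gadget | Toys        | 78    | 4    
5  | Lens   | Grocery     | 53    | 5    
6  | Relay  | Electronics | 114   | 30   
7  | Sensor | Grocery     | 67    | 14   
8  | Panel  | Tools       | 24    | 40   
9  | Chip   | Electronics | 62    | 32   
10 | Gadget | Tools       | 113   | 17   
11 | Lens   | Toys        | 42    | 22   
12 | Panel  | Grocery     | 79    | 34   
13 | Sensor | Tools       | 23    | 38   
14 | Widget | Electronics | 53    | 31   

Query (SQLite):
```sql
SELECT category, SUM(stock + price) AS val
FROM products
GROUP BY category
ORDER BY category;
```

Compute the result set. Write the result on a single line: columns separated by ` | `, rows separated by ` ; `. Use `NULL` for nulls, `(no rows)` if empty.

Electronics | 434 ; Grocery | 370 ; Tools | 307 ; Toys | 146

For each row compute stock + price.
Group by category; take SUM of the expression per group.
  Electronics: ids {3, 6, 9, 14} → SUM(stock + price)=434
  Grocery: ids {1, 5, 7, 12} → SUM(stock + price)=370
  Tools: ids {2, 8, 10, 13} → SUM(stock + price)=307
  Toys: ids {4, 11} → SUM(stock + price)=146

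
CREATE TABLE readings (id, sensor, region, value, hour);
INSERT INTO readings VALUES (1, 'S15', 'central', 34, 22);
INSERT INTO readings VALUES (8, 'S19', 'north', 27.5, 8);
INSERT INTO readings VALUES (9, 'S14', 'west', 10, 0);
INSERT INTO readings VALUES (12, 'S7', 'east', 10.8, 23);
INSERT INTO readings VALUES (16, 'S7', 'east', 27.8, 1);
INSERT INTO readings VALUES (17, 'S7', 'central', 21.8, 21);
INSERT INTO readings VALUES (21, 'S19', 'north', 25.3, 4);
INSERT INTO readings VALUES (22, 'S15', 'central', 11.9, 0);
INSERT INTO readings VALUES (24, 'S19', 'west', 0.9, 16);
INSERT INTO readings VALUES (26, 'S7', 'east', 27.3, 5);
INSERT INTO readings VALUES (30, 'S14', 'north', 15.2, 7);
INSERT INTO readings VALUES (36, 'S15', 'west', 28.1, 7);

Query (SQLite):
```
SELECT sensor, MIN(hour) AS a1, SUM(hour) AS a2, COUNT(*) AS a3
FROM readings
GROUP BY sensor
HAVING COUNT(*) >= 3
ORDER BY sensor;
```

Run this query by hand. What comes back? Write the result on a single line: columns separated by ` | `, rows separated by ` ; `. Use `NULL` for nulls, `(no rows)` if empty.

Group readings by sensor.
Per group compute: MIN(hour), SUM(hour), COUNT(*).
HAVING: drop groups with fewer than 3 rows.
  S14: ids {9, 30} → MIN(hour)=0, SUM(hour)=7, COUNT(*)=2
  S15: ids {1, 22, 36} → MIN(hour)=0, SUM(hour)=29, COUNT(*)=3
  S19: ids {8, 21, 24} → MIN(hour)=4, SUM(hour)=28, COUNT(*)=3
  S7: ids {12, 16, 17, 26} → MIN(hour)=1, SUM(hour)=50, COUNT(*)=4

S15 | 0 | 29 | 3 ; S19 | 4 | 28 | 3 ; S7 | 1 | 50 | 4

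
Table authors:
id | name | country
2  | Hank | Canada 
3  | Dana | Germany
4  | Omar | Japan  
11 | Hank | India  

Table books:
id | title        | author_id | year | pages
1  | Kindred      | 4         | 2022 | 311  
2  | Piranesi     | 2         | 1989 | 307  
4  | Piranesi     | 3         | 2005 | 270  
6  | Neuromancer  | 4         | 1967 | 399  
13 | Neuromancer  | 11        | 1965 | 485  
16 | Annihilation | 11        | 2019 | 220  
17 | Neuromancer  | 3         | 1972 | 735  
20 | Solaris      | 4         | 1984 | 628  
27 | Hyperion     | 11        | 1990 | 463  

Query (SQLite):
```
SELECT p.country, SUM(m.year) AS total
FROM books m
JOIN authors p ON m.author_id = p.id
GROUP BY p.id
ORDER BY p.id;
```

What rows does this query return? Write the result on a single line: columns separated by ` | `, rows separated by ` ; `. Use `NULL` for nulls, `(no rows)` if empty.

Join each books row to its authors via author_id.
Group joined rows by authors.id; compute SUM(m.year) per group.
  2: ids {2} → SUM(m.year)=1989
  3: ids {4, 17} → SUM(m.year)=3977
  4: ids {1, 6, 20} → SUM(m.year)=5973
  11: ids {13, 16, 27} → SUM(m.year)=5974

Canada | 1989 ; Germany | 3977 ; Japan | 5973 ; India | 5974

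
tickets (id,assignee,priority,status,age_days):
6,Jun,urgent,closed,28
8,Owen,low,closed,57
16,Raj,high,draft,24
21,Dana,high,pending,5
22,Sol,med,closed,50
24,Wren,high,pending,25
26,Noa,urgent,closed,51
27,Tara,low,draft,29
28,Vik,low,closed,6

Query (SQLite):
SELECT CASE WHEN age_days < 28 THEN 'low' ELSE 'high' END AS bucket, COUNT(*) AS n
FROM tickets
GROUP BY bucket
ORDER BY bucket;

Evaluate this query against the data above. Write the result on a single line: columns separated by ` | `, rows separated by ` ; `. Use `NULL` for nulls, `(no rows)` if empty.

high | 5 ; low | 4

Bucket rows by age_days < 28 → 'low' else 'high'; count each bucket.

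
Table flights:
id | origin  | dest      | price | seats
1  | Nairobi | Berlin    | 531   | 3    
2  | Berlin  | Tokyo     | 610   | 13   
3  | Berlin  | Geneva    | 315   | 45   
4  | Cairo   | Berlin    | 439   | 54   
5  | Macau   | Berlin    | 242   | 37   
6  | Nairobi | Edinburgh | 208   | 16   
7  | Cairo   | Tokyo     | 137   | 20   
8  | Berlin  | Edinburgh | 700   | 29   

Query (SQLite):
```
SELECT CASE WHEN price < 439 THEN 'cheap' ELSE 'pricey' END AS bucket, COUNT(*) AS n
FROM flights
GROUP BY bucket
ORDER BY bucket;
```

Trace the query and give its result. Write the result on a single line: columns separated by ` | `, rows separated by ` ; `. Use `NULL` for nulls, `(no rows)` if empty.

Bucket rows by price < 439 → 'cheap' else 'pricey'; count each bucket.

cheap | 4 ; pricey | 4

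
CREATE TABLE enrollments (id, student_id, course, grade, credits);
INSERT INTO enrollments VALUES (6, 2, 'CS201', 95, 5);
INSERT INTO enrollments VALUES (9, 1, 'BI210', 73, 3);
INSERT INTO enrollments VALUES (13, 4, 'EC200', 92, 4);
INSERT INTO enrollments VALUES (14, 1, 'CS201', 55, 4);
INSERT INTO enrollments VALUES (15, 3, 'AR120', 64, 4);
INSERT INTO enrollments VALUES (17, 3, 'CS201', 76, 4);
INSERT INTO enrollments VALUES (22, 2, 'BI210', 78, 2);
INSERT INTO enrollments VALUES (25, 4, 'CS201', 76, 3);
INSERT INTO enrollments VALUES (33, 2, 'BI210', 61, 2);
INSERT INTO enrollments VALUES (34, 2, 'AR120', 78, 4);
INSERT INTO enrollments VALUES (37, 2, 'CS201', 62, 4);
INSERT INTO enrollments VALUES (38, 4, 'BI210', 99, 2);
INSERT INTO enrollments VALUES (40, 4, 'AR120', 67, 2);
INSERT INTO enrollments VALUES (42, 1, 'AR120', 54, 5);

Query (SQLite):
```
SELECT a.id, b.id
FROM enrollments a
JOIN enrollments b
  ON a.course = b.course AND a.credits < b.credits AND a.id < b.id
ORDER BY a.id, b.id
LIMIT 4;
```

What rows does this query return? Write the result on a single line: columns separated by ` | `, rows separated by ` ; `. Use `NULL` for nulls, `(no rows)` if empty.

15 | 42 ; 25 | 37 ; 34 | 42 ; 40 | 42

Pairs (a,b) with same course, a.credits < b.credits, a.id < b.id.
course groups: AR120:{15,34,40,42} BI210:{9,22,33,38} CS201:{6,14,17,25,37} EC200:{13}
Ordered by (a.id, b.id); first 4.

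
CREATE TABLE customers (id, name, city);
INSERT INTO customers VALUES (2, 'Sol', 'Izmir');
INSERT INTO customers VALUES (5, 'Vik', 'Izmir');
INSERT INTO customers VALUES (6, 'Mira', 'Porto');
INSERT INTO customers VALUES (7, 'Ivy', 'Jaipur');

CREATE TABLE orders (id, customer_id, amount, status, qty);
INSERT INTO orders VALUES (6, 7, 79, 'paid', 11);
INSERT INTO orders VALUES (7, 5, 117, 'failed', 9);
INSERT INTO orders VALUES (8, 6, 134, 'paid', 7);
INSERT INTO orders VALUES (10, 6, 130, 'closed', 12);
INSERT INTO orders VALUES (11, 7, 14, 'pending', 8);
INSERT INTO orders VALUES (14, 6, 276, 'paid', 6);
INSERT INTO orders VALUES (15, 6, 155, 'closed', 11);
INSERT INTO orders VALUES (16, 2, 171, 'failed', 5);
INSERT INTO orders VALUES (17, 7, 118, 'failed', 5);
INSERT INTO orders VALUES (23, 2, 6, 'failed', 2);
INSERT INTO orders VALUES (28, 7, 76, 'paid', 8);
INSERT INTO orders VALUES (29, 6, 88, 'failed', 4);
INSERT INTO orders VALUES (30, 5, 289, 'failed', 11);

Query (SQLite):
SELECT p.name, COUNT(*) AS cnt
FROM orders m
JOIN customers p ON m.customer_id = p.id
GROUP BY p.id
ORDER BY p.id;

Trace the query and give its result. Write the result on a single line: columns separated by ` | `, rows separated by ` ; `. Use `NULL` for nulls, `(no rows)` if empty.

Sol | 2 ; Vik | 2 ; Mira | 5 ; Ivy | 4

Join each orders row to its customers via customer_id.
Group joined rows by customers.id; compute COUNT(*) per group.
  2: ids {16, 23} → COUNT(*)=2
  5: ids {7, 30} → COUNT(*)=2
  6: ids {8, 10, 14, 15, 29} → COUNT(*)=5
  7: ids {6, 11, 17, 28} → COUNT(*)=4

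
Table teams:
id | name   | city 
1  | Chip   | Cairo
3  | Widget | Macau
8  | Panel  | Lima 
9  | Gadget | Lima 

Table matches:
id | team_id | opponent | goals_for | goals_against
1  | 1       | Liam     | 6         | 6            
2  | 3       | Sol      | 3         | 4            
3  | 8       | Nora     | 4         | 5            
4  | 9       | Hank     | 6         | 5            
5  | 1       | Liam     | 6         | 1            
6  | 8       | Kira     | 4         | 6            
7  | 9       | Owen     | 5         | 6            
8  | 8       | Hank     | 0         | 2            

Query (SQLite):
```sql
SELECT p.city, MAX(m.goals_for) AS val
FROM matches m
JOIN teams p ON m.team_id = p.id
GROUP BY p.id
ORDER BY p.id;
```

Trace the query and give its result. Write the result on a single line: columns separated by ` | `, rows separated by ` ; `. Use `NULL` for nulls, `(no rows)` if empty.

Join each matches row to its teams via team_id.
Group joined rows by teams.id; compute MAX(m.goals_for) per group.
  1: ids {1, 5} → MAX(m.goals_for)=6
  3: ids {2} → MAX(m.goals_for)=3
  8: ids {3, 6, 8} → MAX(m.goals_for)=4
  9: ids {4, 7} → MAX(m.goals_for)=6

Cairo | 6 ; Macau | 3 ; Lima | 4 ; Lima | 6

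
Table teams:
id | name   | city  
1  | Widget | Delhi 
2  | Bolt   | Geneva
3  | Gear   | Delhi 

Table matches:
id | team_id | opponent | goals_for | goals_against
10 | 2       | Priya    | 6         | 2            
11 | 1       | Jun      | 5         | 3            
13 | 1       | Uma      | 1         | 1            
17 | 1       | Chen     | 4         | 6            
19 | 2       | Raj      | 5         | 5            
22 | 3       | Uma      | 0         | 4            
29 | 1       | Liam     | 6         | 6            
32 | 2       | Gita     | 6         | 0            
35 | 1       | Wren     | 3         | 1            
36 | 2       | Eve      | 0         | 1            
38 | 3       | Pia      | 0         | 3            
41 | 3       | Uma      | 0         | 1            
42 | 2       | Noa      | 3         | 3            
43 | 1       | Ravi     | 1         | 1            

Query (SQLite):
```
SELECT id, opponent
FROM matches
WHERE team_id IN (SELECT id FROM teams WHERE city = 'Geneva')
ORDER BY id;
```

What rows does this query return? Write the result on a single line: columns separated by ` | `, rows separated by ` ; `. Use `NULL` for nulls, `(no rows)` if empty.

Inner query: teams.id where city = 'Geneva'.
Outer: keep matches rows whose team_id is in that set.
Inner query → {2}

10 | Priya ; 19 | Raj ; 32 | Gita ; 36 | Eve ; 42 | Noa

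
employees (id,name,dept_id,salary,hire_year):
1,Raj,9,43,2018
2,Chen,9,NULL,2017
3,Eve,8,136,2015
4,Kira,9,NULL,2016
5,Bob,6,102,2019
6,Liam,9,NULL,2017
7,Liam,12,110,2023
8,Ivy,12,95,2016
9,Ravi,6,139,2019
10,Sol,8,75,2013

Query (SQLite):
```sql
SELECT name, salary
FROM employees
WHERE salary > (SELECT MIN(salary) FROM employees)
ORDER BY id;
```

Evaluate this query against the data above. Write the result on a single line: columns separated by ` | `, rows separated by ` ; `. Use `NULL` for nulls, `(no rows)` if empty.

Eve | 136 ; Bob | 102 ; Liam | 110 ; Ivy | 95 ; Ravi | 139 ; Sol | 75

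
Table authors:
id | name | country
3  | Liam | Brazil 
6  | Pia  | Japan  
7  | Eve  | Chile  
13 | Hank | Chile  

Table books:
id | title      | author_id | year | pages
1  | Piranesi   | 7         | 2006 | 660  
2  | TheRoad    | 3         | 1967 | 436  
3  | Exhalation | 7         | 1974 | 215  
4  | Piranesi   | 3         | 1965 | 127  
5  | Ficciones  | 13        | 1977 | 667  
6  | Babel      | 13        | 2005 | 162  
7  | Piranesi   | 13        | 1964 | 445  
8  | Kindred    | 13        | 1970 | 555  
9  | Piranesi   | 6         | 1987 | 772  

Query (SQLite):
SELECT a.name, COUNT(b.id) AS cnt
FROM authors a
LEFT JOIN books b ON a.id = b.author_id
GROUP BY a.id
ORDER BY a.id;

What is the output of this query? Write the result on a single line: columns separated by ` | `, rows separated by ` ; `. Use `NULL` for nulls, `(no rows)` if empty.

Liam | 2 ; Pia | 1 ; Eve | 2 ; Hank | 4

LEFT JOIN keeps every authors row; unmatched ones get NULL for books columns.
Group by authors.id and compute COUNT(b.id). COUNT(col) of an all-NULL group is 0.
  3: ids {2, 4} → COUNT(b.id)=2
  6: ids {9} → COUNT(b.id)=1
  7: ids {1, 3} → COUNT(b.id)=2
  13: ids {5, 6, 7, 8} → COUNT(b.id)=4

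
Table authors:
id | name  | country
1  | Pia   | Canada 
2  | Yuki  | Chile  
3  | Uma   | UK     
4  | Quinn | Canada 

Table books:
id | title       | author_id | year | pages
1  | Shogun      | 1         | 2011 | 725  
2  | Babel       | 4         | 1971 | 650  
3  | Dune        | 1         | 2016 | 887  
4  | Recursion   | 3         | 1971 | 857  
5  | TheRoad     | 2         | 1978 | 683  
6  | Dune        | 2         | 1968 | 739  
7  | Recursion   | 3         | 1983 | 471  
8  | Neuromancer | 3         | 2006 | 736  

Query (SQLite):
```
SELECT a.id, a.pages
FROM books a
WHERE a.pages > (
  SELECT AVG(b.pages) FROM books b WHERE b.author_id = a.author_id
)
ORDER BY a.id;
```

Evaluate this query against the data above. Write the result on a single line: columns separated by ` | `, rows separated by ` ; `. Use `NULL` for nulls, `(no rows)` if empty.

For each books row a, compute AVG(pages) over rows sharing a.author_id.
Keep row a if a.pages > that per-group AVG.
  author_id=1: AVG(pages) = 806.0
  author_id=2: AVG(pages) = 711.0
  author_id=3: AVG(pages) = 688.0
  author_id=4: AVG(pages) = 650.0

3 | 887 ; 4 | 857 ; 6 | 739 ; 8 | 736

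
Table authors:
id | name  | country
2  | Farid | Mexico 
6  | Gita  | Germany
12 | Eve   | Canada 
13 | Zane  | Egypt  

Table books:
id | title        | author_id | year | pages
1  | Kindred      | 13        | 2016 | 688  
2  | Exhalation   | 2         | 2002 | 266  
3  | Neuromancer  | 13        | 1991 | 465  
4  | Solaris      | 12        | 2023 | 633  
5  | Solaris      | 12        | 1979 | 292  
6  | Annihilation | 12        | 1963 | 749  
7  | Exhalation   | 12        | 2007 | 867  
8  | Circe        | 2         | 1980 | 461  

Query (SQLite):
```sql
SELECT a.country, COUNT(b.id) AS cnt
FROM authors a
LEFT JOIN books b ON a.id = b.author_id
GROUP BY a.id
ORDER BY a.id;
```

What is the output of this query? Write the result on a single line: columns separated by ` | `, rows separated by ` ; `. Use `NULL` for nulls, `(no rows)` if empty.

Mexico | 2 ; Germany | 0 ; Canada | 4 ; Egypt | 2

LEFT JOIN keeps every authors row; unmatched ones get NULL for books columns.
Group by authors.id and compute COUNT(b.id). COUNT(col) of an all-NULL group is 0.
  2: ids {2, 8} → COUNT(b.id)=2
  6: ids {—} → COUNT(b.id)=0
  12: ids {4, 5, 6, 7} → COUNT(b.id)=4
  13: ids {1, 3} → COUNT(b.id)=2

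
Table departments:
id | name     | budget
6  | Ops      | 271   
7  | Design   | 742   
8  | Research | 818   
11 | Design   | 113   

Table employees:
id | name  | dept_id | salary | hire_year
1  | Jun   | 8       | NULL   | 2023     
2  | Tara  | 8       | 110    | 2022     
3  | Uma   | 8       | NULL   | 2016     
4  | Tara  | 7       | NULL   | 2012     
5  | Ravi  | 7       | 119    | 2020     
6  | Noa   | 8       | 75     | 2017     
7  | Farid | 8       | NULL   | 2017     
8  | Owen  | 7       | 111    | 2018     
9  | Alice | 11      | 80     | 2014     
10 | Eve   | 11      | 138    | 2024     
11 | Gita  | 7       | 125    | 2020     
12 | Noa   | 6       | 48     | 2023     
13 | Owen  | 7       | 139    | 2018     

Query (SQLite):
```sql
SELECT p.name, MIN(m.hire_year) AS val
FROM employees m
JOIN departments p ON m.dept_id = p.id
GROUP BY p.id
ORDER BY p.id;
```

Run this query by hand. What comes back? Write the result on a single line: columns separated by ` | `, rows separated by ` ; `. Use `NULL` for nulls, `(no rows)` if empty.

Join each employees row to its departments via dept_id.
Group joined rows by departments.id; compute MIN(m.hire_year) per group.
  6: ids {12} → MIN(m.hire_year)=2023
  7: ids {4, 5, 8, 11, 13} → MIN(m.hire_year)=2012
  8: ids {1, 2, 3, 6, 7} → MIN(m.hire_year)=2016
  11: ids {9, 10} → MIN(m.hire_year)=2014

Ops | 2023 ; Design | 2012 ; Research | 2016 ; Design | 2014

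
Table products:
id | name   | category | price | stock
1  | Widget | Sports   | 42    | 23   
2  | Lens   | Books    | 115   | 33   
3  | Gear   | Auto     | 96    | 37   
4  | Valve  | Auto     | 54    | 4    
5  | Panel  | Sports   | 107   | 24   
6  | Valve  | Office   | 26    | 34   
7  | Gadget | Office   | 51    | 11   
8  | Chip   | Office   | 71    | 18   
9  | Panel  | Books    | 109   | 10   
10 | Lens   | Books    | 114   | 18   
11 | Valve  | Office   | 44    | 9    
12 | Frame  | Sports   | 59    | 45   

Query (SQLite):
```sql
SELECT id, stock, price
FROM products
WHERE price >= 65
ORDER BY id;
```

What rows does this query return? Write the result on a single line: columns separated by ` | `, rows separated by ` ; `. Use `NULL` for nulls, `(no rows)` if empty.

price >= 65: ids {2, 3, 5, 8, 9, 10}

2 | 33 | 115 ; 3 | 37 | 96 ; 5 | 24 | 107 ; 8 | 18 | 71 ; 9 | 10 | 109 ; 10 | 18 | 114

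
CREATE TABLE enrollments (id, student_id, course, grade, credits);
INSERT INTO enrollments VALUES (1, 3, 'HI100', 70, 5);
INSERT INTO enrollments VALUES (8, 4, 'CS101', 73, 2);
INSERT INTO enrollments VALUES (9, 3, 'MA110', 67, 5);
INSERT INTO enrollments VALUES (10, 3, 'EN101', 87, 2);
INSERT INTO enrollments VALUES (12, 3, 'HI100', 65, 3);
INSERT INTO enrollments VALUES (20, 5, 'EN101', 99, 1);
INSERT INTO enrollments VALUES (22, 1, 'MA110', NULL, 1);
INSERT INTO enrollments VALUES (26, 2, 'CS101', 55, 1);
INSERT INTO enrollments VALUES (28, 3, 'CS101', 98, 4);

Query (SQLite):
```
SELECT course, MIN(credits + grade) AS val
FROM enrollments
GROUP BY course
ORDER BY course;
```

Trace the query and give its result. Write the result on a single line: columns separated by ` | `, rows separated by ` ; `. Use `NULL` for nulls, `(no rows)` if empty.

For each row compute credits + grade.
Group by course; take MIN of the expression per group.
  CS101: ids {8, 26, 28} → MIN(credits + grade)=56
  EN101: ids {10, 20} → MIN(credits + grade)=89
  HI100: ids {1, 12} → MIN(credits + grade)=68
  MA110: ids {9, 22} → MIN(credits + grade)=72

CS101 | 56 ; EN101 | 89 ; HI100 | 68 ; MA110 | 72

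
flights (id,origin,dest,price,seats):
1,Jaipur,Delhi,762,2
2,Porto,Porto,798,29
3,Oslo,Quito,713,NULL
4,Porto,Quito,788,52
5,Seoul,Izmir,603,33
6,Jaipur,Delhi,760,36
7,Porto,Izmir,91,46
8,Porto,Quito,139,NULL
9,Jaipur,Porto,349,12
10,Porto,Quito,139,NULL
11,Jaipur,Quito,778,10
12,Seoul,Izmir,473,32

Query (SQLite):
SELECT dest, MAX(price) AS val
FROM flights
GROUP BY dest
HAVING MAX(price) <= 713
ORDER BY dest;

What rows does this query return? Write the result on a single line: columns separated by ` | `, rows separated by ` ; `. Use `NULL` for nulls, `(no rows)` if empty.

Izmir | 603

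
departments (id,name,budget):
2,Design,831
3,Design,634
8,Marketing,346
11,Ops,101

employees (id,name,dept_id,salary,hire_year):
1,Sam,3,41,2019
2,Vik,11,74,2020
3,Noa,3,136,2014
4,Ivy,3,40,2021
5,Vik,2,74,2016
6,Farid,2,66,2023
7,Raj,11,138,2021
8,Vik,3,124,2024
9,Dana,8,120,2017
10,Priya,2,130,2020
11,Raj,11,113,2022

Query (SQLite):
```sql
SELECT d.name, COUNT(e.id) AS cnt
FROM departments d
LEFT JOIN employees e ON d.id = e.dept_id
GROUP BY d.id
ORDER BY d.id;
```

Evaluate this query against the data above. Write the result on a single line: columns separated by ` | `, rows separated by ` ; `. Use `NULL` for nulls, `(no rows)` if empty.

Design | 3 ; Design | 4 ; Marketing | 1 ; Ops | 3

LEFT JOIN keeps every departments row; unmatched ones get NULL for employees columns.
Group by departments.id and compute COUNT(e.id). COUNT(col) of an all-NULL group is 0.
  2: ids {5, 6, 10} → COUNT(e.id)=3
  3: ids {1, 3, 4, 8} → COUNT(e.id)=4
  8: ids {9} → COUNT(e.id)=1
  11: ids {2, 7, 11} → COUNT(e.id)=3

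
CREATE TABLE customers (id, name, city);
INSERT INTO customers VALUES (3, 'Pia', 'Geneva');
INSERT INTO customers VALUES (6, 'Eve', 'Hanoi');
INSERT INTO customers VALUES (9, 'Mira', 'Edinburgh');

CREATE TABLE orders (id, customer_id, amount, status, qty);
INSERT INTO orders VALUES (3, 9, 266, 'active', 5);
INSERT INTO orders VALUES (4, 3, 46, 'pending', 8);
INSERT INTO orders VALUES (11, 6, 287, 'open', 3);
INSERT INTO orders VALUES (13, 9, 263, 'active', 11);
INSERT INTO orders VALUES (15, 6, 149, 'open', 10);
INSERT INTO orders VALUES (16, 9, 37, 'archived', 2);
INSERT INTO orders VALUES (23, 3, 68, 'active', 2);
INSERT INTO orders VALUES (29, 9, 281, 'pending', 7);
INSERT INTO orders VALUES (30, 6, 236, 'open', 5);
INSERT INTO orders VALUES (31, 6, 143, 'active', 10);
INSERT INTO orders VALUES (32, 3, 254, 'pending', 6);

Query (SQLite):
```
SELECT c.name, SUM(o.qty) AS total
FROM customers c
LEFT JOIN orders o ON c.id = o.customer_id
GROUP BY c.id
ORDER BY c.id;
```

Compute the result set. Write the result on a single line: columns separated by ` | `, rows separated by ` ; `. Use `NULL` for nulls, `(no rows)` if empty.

Pia | 16 ; Eve | 28 ; Mira | 25

LEFT JOIN keeps every customers row; unmatched ones get NULL for orders columns.
Group by customers.id and compute SUM(o.qty). SUM over an all-NULL group is NULL.
  3: ids {4, 23, 32} → SUM(o.qty)=16
  6: ids {11, 15, 30, 31} → SUM(o.qty)=28
  9: ids {3, 13, 16, 29} → SUM(o.qty)=25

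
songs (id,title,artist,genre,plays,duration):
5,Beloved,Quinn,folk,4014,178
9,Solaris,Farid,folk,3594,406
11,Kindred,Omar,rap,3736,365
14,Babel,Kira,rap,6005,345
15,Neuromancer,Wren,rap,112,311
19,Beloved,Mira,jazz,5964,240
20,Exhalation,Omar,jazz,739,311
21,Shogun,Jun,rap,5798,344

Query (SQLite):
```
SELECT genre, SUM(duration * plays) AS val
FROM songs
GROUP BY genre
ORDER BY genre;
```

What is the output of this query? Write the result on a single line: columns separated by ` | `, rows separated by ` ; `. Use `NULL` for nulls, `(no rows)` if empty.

For each row compute duration * plays.
Group by genre; take SUM of the expression per group.
  folk: ids {5, 9} → SUM(duration * plays)=2173656
  jazz: ids {19, 20} → SUM(duration * plays)=1661189
  rap: ids {11, 14, 15, 21} → SUM(duration * plays)=5464709

folk | 2173656 ; jazz | 1661189 ; rap | 5464709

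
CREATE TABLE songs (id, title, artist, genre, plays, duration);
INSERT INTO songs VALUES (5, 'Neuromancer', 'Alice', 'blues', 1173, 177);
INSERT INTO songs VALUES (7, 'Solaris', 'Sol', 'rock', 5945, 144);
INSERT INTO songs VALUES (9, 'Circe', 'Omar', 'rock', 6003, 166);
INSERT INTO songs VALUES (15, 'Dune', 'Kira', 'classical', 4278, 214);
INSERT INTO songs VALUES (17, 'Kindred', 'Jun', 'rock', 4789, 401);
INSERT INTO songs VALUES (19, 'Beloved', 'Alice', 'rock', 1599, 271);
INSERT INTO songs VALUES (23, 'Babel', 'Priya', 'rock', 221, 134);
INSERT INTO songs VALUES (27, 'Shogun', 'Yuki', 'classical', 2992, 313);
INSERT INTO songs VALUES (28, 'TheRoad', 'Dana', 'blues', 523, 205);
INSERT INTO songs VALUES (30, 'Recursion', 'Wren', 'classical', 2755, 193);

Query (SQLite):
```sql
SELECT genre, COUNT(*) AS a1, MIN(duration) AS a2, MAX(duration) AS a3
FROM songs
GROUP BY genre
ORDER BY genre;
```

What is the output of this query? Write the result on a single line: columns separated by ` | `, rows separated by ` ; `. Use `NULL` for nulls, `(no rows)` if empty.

blues | 2 | 177 | 205 ; classical | 3 | 193 | 313 ; rock | 5 | 134 | 401

Group songs by genre.
Per group compute: COUNT(*), MIN(duration), MAX(duration).
  blues: ids {5, 28} → COUNT(*)=2, MIN(duration)=177, MAX(duration)=205
  classical: ids {15, 27, 30} → COUNT(*)=3, MIN(duration)=193, MAX(duration)=313
  rock: ids {7, 9, 17, 19, 23} → COUNT(*)=5, MIN(duration)=134, MAX(duration)=401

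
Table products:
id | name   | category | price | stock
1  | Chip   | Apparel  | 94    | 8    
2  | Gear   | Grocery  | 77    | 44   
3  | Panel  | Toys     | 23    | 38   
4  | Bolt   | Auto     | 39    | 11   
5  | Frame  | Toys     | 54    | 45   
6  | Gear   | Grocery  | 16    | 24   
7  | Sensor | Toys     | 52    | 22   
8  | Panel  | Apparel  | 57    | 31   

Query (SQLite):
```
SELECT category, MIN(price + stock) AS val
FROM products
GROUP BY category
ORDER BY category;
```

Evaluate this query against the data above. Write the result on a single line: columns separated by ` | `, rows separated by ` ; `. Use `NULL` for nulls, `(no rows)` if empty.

Apparel | 88 ; Auto | 50 ; Grocery | 40 ; Toys | 61

For each row compute price + stock.
Group by category; take MIN of the expression per group.
  Apparel: ids {1, 8} → MIN(price + stock)=88
  Auto: ids {4} → MIN(price + stock)=50
  Grocery: ids {2, 6} → MIN(price + stock)=40
  Toys: ids {3, 5, 7} → MIN(price + stock)=61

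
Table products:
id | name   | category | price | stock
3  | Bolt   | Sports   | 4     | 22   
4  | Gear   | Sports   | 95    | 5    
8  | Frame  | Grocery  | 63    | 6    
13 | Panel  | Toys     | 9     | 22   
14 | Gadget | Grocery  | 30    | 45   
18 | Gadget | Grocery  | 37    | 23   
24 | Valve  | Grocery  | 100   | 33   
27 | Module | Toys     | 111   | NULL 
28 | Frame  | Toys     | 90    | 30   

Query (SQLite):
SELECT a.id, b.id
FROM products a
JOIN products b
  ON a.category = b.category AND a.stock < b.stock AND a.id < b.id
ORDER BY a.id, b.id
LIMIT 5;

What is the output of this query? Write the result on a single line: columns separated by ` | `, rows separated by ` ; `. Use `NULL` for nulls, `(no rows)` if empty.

8 | 14 ; 8 | 18 ; 8 | 24 ; 13 | 28 ; 18 | 24

Pairs (a,b) with same category, a.stock < b.stock, a.id < b.id.
category groups: Grocery:{8,14,18,24} Sports:{3,4} Toys:{13,27,28}
Ordered by (a.id, b.id); first 5.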